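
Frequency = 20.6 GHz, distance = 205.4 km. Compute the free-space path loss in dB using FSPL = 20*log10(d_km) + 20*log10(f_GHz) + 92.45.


20*log10(205.4) = 46.25
20*log10(20.6) = 26.28
FSPL = 165.0 dB

165.0 dB


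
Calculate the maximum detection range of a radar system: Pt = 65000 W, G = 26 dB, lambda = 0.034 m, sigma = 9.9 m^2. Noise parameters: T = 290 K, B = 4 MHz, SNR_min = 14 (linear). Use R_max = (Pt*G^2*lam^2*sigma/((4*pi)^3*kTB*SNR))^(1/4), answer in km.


G_lin = 10^(26/10) = 398.107171
R^4 = 65000 * 398.107171^2 * 0.034^2 * 9.9 / ((4*pi)^3 * 1.38e-23 * 290 * 4000000.0 * 14)
R^4 = 2.65101e17 m^4
R_max = (2.65101e17)^(1/4) = 22691.0 m = 22.7 km

22.7 km


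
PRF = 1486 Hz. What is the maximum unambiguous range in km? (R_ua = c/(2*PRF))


R_ua = 3e8 / (2 * 1486) = 100942.1 m = 100.9 km

100.9 km


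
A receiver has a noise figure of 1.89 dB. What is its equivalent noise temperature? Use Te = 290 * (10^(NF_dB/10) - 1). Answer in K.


NF_lin = 10^(1.89/10) = 1.545254
Te = 290 * (1.545254 - 1) = 158.1 K

158.1 K


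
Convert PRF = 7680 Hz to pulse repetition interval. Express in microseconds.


PRI = 1/7680 = 0.0001302083 s = 130.2 us

130.2 us


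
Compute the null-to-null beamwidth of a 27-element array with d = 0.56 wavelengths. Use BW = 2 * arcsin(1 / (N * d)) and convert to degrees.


1/(N*d) = 1/(27*0.56) = 0.066138
BW = 2*arcsin(0.066138) = 7.6 degrees

7.6 degrees


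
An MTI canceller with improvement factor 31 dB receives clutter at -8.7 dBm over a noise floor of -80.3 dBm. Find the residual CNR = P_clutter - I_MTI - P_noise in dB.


CNR = -8.7 - 31 - (-80.3) = 40.6 dB

40.6 dB


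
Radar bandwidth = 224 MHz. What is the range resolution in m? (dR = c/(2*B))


dR = 3e8 / (2 * 224000000.0) = 0.67 m

0.67 m


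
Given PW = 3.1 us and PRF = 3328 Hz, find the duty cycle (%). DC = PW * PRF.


DC = 3.1e-6 * 3328 * 100 = 1.03%

1.03%


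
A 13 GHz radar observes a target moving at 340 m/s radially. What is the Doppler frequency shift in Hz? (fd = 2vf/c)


fd = 2 * 340 * 13000000000.0 / 3e8 = 29466.7 Hz

29466.7 Hz


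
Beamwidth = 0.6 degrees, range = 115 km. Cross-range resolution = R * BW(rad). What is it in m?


BW_rad = 0.010471976
CR = 115000 * 0.010471976 = 1204.3 m

1204.3 m


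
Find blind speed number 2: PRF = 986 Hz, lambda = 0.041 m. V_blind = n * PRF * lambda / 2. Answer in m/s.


V_blind = 2 * 986 * 0.041 / 2 = 40.4 m/s

40.4 m/s


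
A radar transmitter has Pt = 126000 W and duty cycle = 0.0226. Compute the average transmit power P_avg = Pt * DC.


P_avg = 126000 * 0.0226 = 2847.6 W

2847.6 W


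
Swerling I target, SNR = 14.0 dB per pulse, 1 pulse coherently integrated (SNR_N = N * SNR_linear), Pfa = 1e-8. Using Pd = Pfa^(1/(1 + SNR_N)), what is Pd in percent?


SNR_lin = 10^(14.0/10) = 25.11886
SNR_N = 1 * 25.11886 = 25.11886
1/(1 + SNR_N) = 1/26.11886 = 0.0382865
Pd = (1e-8)^0.0382865 = 0.49398
Pd = 49.4%

49.4%


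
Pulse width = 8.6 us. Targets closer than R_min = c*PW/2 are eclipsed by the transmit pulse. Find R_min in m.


R_min = 3e8 * 8.6e-6 / 2 = 1290.0 m

1290.0 m


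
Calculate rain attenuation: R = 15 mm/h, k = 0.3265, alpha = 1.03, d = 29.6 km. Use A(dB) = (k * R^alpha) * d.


gamma = 0.3265 * 15^1.03 = 5.311989 dB/km
A = 5.311989 * 29.6 = 157.23 dB

157.23 dB


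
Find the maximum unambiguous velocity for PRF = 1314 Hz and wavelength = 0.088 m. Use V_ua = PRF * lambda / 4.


V_ua = 1314 * 0.088 / 4 = 28.9 m/s

28.9 m/s


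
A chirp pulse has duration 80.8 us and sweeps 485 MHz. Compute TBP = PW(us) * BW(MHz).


TBP = 80.8 * 485 = 39188.0

39188.0


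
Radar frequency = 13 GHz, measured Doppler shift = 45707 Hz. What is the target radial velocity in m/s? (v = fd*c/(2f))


v = 45707 * 3e8 / (2 * 13000000000.0) = 527.4 m/s

527.4 m/s


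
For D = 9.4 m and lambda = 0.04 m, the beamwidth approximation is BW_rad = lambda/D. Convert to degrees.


BW_rad = 0.04 / 9.4 = 0.004255
BW_deg = 0.24 degrees

0.24 degrees


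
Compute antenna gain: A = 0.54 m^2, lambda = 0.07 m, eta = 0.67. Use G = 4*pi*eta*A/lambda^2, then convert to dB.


G_linear = 4*pi*0.67*0.54/0.07^2 = 927.86
G_dB = 10*log10(927.86) = 29.7 dB

29.7 dB


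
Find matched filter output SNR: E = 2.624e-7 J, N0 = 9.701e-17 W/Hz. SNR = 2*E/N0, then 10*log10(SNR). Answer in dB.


SNR_lin = 2 * 2.624e-7 / 9.701e-17 = 5.41e9
SNR_dB = 10*log10(5.41e9) = 97.3 dB

97.3 dB


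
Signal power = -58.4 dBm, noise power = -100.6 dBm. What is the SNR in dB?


SNR = -58.4 - (-100.6) = 42.2 dB

42.2 dB


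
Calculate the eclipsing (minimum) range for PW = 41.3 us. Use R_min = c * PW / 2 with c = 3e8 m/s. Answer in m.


R_min = 3e8 * 41.3e-6 / 2 = 6195.0 m

6195.0 m


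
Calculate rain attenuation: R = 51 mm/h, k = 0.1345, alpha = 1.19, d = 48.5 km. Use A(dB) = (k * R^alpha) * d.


gamma = 0.1345 * 51^1.19 = 14.478741 dB/km
A = 14.478741 * 48.5 = 702.22 dB

702.22 dB


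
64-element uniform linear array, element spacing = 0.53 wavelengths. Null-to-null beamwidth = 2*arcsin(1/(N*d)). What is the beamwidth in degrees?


1/(N*d) = 1/(64*0.53) = 0.029481
BW = 2*arcsin(0.029481) = 3.4 degrees

3.4 degrees


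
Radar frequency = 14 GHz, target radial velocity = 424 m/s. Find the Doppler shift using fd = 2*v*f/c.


fd = 2 * 424 * 14000000000.0 / 3e8 = 39573.3 Hz

39573.3 Hz


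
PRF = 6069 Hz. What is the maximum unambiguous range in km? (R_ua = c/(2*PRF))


R_ua = 3e8 / (2 * 6069) = 24715.8 m = 24.7 km

24.7 km


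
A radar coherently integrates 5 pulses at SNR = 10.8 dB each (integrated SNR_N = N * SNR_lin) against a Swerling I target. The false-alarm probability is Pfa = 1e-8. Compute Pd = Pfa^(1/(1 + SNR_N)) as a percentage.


SNR_lin = 10^(10.8/10) = 12.02264
SNR_N = 5 * 12.02264 = 60.1132
1/(1 + SNR_N) = 1/61.1132 = 0.0163631
Pd = (1e-8)^0.0163631 = 0.73977
Pd = 74.0%

74.0%


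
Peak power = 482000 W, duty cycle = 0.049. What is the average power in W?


P_avg = 482000 * 0.049 = 23618.0 W

23618.0 W


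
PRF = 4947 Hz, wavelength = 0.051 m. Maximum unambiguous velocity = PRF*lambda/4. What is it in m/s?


V_ua = 4947 * 0.051 / 4 = 63.1 m/s

63.1 m/s


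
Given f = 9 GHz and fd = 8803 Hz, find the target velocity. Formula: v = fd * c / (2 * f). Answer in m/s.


v = 8803 * 3e8 / (2 * 9000000000.0) = 146.7 m/s

146.7 m/s


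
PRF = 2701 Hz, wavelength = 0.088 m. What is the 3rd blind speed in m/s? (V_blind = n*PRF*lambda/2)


V_blind = 3 * 2701 * 0.088 / 2 = 356.5 m/s

356.5 m/s


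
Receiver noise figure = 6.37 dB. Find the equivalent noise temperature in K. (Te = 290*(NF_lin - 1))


NF_lin = 10^(6.37/10) = 4.335109
Te = 290 * (4.335109 - 1) = 967.2 K

967.2 K


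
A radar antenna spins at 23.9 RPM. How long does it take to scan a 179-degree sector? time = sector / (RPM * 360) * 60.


t = 179 / (23.9 * 360) * 60 = 1.25 s

1.25 s


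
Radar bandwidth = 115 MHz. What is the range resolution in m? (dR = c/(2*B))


dR = 3e8 / (2 * 115000000.0) = 1.3 m

1.3 m


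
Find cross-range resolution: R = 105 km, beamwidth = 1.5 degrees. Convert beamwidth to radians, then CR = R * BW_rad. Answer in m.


BW_rad = 0.026179939
CR = 105000 * 0.026179939 = 2748.9 m

2748.9 m


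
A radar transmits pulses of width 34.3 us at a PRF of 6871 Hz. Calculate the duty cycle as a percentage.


DC = 34.3e-6 * 6871 * 100 = 23.57%

23.57%


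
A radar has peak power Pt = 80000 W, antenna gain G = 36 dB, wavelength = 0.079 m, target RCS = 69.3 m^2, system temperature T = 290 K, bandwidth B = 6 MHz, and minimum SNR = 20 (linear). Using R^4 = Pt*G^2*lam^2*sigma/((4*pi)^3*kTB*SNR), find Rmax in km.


G_lin = 10^(36/10) = 3981.071706
R^4 = 80000 * 3981.071706^2 * 0.079^2 * 69.3 / ((4*pi)^3 * 1.38e-23 * 290 * 6000000.0 * 20)
R^4 = 5.75426e20 m^4
R_max = (5.75426e20)^(1/4) = 154880.7 m = 154.9 km

154.9 km


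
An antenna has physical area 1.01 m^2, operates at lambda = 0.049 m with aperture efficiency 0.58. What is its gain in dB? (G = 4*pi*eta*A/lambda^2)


G_linear = 4*pi*0.58*1.01/0.049^2 = 3065.96
G_dB = 10*log10(3065.96) = 34.9 dB

34.9 dB


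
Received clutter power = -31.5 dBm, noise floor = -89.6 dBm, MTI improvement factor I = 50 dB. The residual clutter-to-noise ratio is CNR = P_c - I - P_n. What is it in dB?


CNR = -31.5 - 50 - (-89.6) = 8.1 dB

8.1 dB


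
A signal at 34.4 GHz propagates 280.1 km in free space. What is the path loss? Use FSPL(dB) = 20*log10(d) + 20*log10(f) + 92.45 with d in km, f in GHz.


20*log10(280.1) = 48.95
20*log10(34.4) = 30.73
FSPL = 172.1 dB

172.1 dB


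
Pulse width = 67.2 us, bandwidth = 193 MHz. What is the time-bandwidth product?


TBP = 67.2 * 193 = 12969.6

12969.6


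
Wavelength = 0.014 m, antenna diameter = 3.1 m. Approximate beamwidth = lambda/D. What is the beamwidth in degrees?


BW_rad = 0.014 / 3.1 = 0.004516
BW_deg = 0.26 degrees

0.26 degrees


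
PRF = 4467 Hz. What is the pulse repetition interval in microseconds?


PRI = 1/4467 = 0.0002238639 s = 223.9 us

223.9 us


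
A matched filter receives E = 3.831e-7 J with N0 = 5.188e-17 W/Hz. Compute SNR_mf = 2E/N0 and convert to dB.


SNR_lin = 2 * 3.831e-7 / 5.188e-17 = 1.477e10
SNR_dB = 10*log10(1.477e10) = 101.7 dB

101.7 dB


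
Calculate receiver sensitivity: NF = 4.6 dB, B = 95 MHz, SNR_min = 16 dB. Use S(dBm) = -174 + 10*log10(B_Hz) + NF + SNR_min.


10*log10(95000000.0) = 79.78
S = -174 + 79.78 + 4.6 + 16 = -73.6 dBm

-73.6 dBm


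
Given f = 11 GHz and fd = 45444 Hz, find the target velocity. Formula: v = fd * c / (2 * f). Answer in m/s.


v = 45444 * 3e8 / (2 * 11000000000.0) = 619.7 m/s

619.7 m/s


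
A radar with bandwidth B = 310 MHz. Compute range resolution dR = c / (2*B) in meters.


dR = 3e8 / (2 * 310000000.0) = 0.48 m

0.48 m


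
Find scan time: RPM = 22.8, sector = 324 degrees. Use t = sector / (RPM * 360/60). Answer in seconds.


t = 324 / (22.8 * 360) * 60 = 2.37 s

2.37 s


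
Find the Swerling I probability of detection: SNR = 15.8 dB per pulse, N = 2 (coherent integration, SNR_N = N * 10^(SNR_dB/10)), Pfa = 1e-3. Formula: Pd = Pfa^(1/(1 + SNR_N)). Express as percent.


SNR_lin = 10^(15.8/10) = 38.01894
SNR_N = 2 * 38.01894 = 76.03788
1/(1 + SNR_N) = 1/77.03788 = 0.0129806
Pd = (1e-3)^0.0129806 = 0.91424
Pd = 91.4%

91.4%


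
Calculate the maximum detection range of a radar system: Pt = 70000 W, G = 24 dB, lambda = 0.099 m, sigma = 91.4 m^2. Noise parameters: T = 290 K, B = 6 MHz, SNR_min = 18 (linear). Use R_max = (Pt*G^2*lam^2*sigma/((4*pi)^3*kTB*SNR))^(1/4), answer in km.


G_lin = 10^(24/10) = 251.188643
R^4 = 70000 * 251.188643^2 * 0.099^2 * 91.4 / ((4*pi)^3 * 1.38e-23 * 290 * 6000000.0 * 18)
R^4 = 4.61301e18 m^4
R_max = (4.61301e18)^(1/4) = 46344.3 m = 46.3 km

46.3 km


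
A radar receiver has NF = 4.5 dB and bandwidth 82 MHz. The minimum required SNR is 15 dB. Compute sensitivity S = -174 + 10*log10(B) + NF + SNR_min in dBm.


10*log10(82000000.0) = 79.14
S = -174 + 79.14 + 4.5 + 15 = -75.4 dBm

-75.4 dBm


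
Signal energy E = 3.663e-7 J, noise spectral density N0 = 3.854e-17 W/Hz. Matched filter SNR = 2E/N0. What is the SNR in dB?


SNR_lin = 2 * 3.663e-7 / 3.854e-17 = 1.901e10
SNR_dB = 10*log10(1.901e10) = 102.8 dB

102.8 dB


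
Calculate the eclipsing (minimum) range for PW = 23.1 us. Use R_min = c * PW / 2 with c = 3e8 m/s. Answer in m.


R_min = 3e8 * 23.1e-6 / 2 = 3465.0 m

3465.0 m


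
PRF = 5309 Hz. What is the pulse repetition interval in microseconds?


PRI = 1/5309 = 0.0001883594 s = 188.4 us

188.4 us


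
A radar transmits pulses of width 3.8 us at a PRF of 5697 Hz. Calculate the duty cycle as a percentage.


DC = 3.8e-6 * 5697 * 100 = 2.16%

2.16%


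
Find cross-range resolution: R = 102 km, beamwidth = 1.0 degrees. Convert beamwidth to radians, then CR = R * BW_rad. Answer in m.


BW_rad = 0.017453293
CR = 102000 * 0.017453293 = 1780.2 m

1780.2 m


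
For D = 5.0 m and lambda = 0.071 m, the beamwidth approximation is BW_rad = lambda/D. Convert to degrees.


BW_rad = 0.071 / 5.0 = 0.0142
BW_deg = 0.81 degrees

0.81 degrees


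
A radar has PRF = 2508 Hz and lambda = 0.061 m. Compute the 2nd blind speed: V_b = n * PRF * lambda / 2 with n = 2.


V_blind = 2 * 2508 * 0.061 / 2 = 153.0 m/s

153.0 m/s


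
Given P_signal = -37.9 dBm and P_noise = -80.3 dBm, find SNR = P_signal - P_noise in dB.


SNR = -37.9 - (-80.3) = 42.4 dB

42.4 dB


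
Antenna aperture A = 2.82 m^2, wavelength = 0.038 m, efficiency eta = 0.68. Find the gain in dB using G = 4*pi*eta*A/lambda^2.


G_linear = 4*pi*0.68*2.82/0.038^2 = 16687.86
G_dB = 10*log10(16687.86) = 42.2 dB

42.2 dB


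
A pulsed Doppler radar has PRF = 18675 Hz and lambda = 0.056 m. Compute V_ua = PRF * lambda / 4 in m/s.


V_ua = 18675 * 0.056 / 4 = 261.5 m/s

261.5 m/s


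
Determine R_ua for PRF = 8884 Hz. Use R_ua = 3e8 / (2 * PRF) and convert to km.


R_ua = 3e8 / (2 * 8884) = 16884.3 m = 16.9 km

16.9 km


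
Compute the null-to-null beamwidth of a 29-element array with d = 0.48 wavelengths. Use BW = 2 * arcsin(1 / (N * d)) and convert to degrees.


1/(N*d) = 1/(29*0.48) = 0.071839
BW = 2*arcsin(0.071839) = 8.2 degrees

8.2 degrees


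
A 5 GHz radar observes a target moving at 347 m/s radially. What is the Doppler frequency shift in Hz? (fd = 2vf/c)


fd = 2 * 347 * 5000000000.0 / 3e8 = 11566.7 Hz

11566.7 Hz


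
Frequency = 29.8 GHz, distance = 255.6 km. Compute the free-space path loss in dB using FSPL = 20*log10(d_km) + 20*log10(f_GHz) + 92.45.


20*log10(255.6) = 48.15
20*log10(29.8) = 29.48
FSPL = 170.1 dB

170.1 dB


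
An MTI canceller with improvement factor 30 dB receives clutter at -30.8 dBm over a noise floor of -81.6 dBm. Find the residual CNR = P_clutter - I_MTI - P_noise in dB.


CNR = -30.8 - 30 - (-81.6) = 20.8 dB

20.8 dB


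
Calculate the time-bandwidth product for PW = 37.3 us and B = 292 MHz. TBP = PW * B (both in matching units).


TBP = 37.3 * 292 = 10891.6

10891.6


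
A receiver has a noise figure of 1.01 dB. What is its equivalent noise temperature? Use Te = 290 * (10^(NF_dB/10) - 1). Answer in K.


NF_lin = 10^(1.01/10) = 1.261828
Te = 290 * (1.261828 - 1) = 75.9 K

75.9 K


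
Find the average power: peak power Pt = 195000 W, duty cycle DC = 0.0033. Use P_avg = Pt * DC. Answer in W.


P_avg = 195000 * 0.0033 = 643.5 W

643.5 W


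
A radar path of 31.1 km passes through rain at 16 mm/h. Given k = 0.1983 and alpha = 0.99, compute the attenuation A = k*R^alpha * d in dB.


gamma = 0.1983 * 16^0.99 = 3.08604 dB/km
A = 3.08604 * 31.1 = 95.98 dB

95.98 dB


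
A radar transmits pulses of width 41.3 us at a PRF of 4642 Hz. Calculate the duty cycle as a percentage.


DC = 41.3e-6 * 4642 * 100 = 19.17%

19.17%


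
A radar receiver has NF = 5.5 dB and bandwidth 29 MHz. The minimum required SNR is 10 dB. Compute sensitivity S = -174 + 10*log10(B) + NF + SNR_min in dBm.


10*log10(29000000.0) = 74.62
S = -174 + 74.62 + 5.5 + 10 = -83.9 dBm

-83.9 dBm


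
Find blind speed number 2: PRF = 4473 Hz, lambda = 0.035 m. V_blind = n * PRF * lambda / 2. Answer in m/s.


V_blind = 2 * 4473 * 0.035 / 2 = 156.6 m/s

156.6 m/s


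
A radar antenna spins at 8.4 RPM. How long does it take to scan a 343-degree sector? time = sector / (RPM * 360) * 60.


t = 343 / (8.4 * 360) * 60 = 6.81 s

6.81 s


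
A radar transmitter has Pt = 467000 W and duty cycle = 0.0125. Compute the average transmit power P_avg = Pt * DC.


P_avg = 467000 * 0.0125 = 5837.5 W

5837.5 W


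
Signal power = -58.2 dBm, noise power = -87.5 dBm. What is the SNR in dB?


SNR = -58.2 - (-87.5) = 29.3 dB

29.3 dB


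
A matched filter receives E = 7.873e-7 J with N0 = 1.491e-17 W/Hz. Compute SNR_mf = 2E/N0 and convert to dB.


SNR_lin = 2 * 7.873e-7 / 1.491e-17 = 1.056e11
SNR_dB = 10*log10(1.056e11) = 110.2 dB

110.2 dB


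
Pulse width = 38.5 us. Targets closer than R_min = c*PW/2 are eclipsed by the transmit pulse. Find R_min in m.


R_min = 3e8 * 38.5e-6 / 2 = 5775.0 m

5775.0 m


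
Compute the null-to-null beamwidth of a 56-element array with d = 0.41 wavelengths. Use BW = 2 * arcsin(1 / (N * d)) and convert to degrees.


1/(N*d) = 1/(56*0.41) = 0.043554
BW = 2*arcsin(0.043554) = 5.0 degrees

5.0 degrees


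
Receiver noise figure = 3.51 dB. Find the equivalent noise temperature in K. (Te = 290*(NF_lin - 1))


NF_lin = 10^(3.51/10) = 2.243882
Te = 290 * (2.243882 - 1) = 360.7 K

360.7 K


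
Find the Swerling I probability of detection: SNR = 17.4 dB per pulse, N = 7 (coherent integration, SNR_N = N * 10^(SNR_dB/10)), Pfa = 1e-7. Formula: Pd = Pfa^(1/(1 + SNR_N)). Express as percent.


SNR_lin = 10^(17.4/10) = 54.95409
SNR_N = 7 * 54.95409 = 384.67863
1/(1 + SNR_N) = 1/385.67863 = 0.0025928
Pd = (1e-7)^0.0025928 = 0.95907
Pd = 95.9%

95.9%


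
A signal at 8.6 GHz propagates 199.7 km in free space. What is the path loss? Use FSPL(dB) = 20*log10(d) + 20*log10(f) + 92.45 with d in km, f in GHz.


20*log10(199.7) = 46.01
20*log10(8.6) = 18.69
FSPL = 157.1 dB

157.1 dB


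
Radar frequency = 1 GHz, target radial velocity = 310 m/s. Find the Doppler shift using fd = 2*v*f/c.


fd = 2 * 310 * 1000000000.0 / 3e8 = 2066.7 Hz

2066.7 Hz


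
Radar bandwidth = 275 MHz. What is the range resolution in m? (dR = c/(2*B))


dR = 3e8 / (2 * 275000000.0) = 0.55 m

0.55 m


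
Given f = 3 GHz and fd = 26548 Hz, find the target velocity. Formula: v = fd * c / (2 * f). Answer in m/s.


v = 26548 * 3e8 / (2 * 3000000000.0) = 1327.4 m/s

1327.4 m/s


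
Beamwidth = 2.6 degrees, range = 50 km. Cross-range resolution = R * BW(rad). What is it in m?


BW_rad = 0.045378561
CR = 50000 * 0.045378561 = 2268.9 m

2268.9 m


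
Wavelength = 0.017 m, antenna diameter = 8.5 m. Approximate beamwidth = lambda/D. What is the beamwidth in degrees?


BW_rad = 0.017 / 8.5 = 0.002
BW_deg = 0.11 degrees

0.11 degrees


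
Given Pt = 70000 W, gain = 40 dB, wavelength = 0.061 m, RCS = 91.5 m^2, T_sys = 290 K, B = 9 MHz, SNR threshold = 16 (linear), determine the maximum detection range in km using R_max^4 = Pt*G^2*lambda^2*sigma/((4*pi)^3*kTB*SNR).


G_lin = 10^(40/10) = 10000.0
R^4 = 70000 * 10000.0^2 * 0.061^2 * 91.5 / ((4*pi)^3 * 1.38e-23 * 290 * 9000000.0 * 16)
R^4 = 2.08406e21 m^4
R_max = (2.08406e21)^(1/4) = 213662.1 m = 213.7 km

213.7 km


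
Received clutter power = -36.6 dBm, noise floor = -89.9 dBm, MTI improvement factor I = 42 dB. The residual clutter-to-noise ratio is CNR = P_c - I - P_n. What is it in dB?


CNR = -36.6 - 42 - (-89.9) = 11.3 dB

11.3 dB


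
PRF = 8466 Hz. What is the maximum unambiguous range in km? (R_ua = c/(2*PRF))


R_ua = 3e8 / (2 * 8466) = 17717.9 m = 17.7 km

17.7 km


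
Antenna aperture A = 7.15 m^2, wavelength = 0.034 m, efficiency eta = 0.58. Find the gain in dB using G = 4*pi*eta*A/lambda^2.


G_linear = 4*pi*0.58*7.15/0.034^2 = 45080.22
G_dB = 10*log10(45080.22) = 46.5 dB

46.5 dB


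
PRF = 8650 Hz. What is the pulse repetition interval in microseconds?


PRI = 1/8650 = 0.0001156069 s = 115.6 us

115.6 us


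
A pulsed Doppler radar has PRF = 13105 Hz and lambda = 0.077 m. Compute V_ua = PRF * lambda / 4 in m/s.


V_ua = 13105 * 0.077 / 4 = 252.3 m/s

252.3 m/s


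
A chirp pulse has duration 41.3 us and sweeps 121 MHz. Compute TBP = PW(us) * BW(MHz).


TBP = 41.3 * 121 = 4997.3

4997.3


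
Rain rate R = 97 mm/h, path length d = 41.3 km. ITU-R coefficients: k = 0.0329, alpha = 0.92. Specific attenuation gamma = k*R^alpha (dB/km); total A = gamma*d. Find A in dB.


gamma = 0.0329 * 97^0.92 = 2.213227 dB/km
A = 2.213227 * 41.3 = 91.41 dB

91.41 dB


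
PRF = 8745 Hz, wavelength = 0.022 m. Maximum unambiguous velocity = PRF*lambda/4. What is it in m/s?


V_ua = 8745 * 0.022 / 4 = 48.1 m/s

48.1 m/s


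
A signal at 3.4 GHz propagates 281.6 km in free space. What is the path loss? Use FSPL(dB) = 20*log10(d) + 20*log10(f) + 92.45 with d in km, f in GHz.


20*log10(281.6) = 48.99
20*log10(3.4) = 10.63
FSPL = 152.1 dB

152.1 dB


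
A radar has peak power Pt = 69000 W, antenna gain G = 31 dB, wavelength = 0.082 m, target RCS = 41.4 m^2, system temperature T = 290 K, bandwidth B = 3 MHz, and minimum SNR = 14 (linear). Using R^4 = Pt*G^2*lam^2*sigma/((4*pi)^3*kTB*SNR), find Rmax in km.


G_lin = 10^(31/10) = 1258.925412
R^4 = 69000 * 1258.925412^2 * 0.082^2 * 41.4 / ((4*pi)^3 * 1.38e-23 * 290 * 3000000.0 * 14)
R^4 = 9.12686e19 m^4
R_max = (9.12686e19)^(1/4) = 97741.8 m = 97.7 km

97.7 km


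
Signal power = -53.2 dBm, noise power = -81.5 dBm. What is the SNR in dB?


SNR = -53.2 - (-81.5) = 28.3 dB

28.3 dB


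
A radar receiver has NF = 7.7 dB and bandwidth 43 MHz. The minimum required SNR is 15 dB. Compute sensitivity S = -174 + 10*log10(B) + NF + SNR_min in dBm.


10*log10(43000000.0) = 76.33
S = -174 + 76.33 + 7.7 + 15 = -75.0 dBm

-75.0 dBm


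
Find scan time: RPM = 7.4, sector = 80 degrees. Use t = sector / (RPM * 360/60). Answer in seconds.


t = 80 / (7.4 * 360) * 60 = 1.8 s

1.8 s


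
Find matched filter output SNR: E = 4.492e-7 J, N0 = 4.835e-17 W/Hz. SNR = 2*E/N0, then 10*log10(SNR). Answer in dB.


SNR_lin = 2 * 4.492e-7 / 4.835e-17 = 1.858e10
SNR_dB = 10*log10(1.858e10) = 102.7 dB

102.7 dB


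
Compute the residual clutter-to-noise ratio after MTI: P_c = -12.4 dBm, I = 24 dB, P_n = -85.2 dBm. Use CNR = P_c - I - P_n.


CNR = -12.4 - 24 - (-85.2) = 48.8 dB

48.8 dB


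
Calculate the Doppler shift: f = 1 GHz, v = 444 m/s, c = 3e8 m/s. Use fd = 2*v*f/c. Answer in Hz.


fd = 2 * 444 * 1000000000.0 / 3e8 = 2960.0 Hz

2960.0 Hz


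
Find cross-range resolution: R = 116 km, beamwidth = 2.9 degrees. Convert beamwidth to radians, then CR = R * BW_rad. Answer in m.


BW_rad = 0.050614548
CR = 116000 * 0.050614548 = 5871.3 m

5871.3 m


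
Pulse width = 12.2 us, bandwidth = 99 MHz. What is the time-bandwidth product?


TBP = 12.2 * 99 = 1207.8

1207.8


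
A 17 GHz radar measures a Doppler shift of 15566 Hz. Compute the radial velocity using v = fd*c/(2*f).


v = 15566 * 3e8 / (2 * 17000000000.0) = 137.3 m/s

137.3 m/s


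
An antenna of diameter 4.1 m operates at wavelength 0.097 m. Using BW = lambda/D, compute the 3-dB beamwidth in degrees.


BW_rad = 0.097 / 4.1 = 0.023659
BW_deg = 1.36 degrees

1.36 degrees


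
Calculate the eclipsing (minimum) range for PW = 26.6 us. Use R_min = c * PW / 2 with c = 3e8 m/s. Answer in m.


R_min = 3e8 * 26.6e-6 / 2 = 3990.0 m

3990.0 m


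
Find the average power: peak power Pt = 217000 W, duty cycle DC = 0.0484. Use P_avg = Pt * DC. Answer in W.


P_avg = 217000 * 0.0484 = 10502.8 W

10502.8 W


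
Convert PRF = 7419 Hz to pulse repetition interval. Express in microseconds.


PRI = 1/7419 = 0.0001347891 s = 134.8 us

134.8 us


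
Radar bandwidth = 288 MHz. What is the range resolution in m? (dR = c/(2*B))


dR = 3e8 / (2 * 288000000.0) = 0.52 m

0.52 m


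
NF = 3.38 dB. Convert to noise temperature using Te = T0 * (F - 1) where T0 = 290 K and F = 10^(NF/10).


NF_lin = 10^(3.38/10) = 2.17771
Te = 290 * (2.17771 - 1) = 341.5 K

341.5 K


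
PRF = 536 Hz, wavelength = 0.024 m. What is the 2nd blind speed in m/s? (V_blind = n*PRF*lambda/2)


V_blind = 2 * 536 * 0.024 / 2 = 12.9 m/s

12.9 m/s


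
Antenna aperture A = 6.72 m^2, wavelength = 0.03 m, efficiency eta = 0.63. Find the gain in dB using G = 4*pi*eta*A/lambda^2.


G_linear = 4*pi*0.63*6.72/0.03^2 = 59112.21
G_dB = 10*log10(59112.21) = 47.7 dB

47.7 dB


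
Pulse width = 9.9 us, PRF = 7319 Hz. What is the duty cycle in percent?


DC = 9.9e-6 * 7319 * 100 = 7.25%

7.25%


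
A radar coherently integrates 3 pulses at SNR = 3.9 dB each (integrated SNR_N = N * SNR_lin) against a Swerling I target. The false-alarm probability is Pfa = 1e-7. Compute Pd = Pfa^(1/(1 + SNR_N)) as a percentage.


SNR_lin = 10^(3.9/10) = 2.45471
SNR_N = 3 * 2.45471 = 7.36413
1/(1 + SNR_N) = 1/8.36413 = 0.1195582
Pd = (1e-7)^0.1195582 = 0.14558
Pd = 14.6%

14.6%


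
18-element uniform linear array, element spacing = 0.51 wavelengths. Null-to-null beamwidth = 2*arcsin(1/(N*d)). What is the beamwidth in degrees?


1/(N*d) = 1/(18*0.51) = 0.108932
BW = 2*arcsin(0.108932) = 12.5 degrees

12.5 degrees


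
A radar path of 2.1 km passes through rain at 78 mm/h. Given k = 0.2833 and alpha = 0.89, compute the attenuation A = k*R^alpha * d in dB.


gamma = 0.2833 * 78^0.89 = 13.683928 dB/km
A = 13.683928 * 2.1 = 28.74 dB

28.74 dB


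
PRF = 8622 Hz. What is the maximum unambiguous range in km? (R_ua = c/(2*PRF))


R_ua = 3e8 / (2 * 8622) = 17397.4 m = 17.4 km

17.4 km


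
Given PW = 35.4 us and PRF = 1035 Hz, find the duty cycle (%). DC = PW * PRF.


DC = 35.4e-6 * 1035 * 100 = 3.66%

3.66%


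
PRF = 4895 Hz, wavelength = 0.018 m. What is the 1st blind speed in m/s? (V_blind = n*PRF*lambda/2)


V_blind = 1 * 4895 * 0.018 / 2 = 44.1 m/s

44.1 m/s


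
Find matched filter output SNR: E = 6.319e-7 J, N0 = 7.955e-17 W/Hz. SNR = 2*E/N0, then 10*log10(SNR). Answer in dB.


SNR_lin = 2 * 6.319e-7 / 7.955e-17 = 1.589e10
SNR_dB = 10*log10(1.589e10) = 102.0 dB

102.0 dB


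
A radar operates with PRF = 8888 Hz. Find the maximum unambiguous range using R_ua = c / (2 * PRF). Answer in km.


R_ua = 3e8 / (2 * 8888) = 16876.7 m = 16.9 km

16.9 km


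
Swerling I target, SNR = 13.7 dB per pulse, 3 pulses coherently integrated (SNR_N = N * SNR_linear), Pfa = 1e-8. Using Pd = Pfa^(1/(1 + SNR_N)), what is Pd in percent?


SNR_lin = 10^(13.7/10) = 23.44229
SNR_N = 3 * 23.44229 = 70.32687
1/(1 + SNR_N) = 1/71.32687 = 0.01402
Pd = (1e-8)^0.01402 = 0.7724
Pd = 77.2%

77.2%


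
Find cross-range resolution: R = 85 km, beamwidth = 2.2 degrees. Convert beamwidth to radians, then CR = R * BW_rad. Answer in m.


BW_rad = 0.038397244
CR = 85000 * 0.038397244 = 3263.8 m

3263.8 m


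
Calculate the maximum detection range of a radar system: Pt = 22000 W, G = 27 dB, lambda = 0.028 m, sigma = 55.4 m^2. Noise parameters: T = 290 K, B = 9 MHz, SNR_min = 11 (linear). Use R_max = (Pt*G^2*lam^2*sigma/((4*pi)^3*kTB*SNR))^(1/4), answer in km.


G_lin = 10^(27/10) = 501.187234
R^4 = 22000 * 501.187234^2 * 0.028^2 * 55.4 / ((4*pi)^3 * 1.38e-23 * 290 * 9000000.0 * 11)
R^4 = 3.05286e17 m^4
R_max = (3.05286e17)^(1/4) = 23505.9 m = 23.5 km

23.5 km


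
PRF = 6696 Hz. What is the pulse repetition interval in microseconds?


PRI = 1/6696 = 0.0001493429 s = 149.3 us

149.3 us


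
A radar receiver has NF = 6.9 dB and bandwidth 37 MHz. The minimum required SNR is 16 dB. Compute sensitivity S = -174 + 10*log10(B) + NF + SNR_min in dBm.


10*log10(37000000.0) = 75.68
S = -174 + 75.68 + 6.9 + 16 = -75.4 dBm

-75.4 dBm


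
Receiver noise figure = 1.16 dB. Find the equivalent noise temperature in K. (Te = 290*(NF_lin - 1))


NF_lin = 10^(1.16/10) = 1.306171
Te = 290 * (1.306171 - 1) = 88.8 K

88.8 K


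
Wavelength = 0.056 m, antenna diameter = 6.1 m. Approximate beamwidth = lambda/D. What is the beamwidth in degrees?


BW_rad = 0.056 / 6.1 = 0.00918
BW_deg = 0.53 degrees

0.53 degrees


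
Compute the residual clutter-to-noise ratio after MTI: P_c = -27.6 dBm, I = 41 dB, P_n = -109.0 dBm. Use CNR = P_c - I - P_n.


CNR = -27.6 - 41 - (-109.0) = 40.4 dB

40.4 dB


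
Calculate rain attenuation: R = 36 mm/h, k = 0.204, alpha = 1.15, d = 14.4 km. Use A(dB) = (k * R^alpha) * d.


gamma = 0.204 * 36^1.15 = 12.571238 dB/km
A = 12.571238 * 14.4 = 181.03 dB

181.03 dB


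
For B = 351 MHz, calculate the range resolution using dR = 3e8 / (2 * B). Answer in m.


dR = 3e8 / (2 * 351000000.0) = 0.43 m

0.43 m


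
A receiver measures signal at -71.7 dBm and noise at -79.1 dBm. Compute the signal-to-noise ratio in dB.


SNR = -71.7 - (-79.1) = 7.4 dB

7.4 dB


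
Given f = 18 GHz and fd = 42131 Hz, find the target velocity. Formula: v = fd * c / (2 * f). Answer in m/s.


v = 42131 * 3e8 / (2 * 18000000000.0) = 351.1 m/s

351.1 m/s


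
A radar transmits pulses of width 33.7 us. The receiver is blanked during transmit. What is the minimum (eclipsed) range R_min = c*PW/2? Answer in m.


R_min = 3e8 * 33.7e-6 / 2 = 5055.0 m

5055.0 m


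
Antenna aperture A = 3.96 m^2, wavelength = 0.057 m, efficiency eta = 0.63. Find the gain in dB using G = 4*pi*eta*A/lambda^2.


G_linear = 4*pi*0.63*3.96/0.057^2 = 9649.3
G_dB = 10*log10(9649.3) = 39.8 dB

39.8 dB


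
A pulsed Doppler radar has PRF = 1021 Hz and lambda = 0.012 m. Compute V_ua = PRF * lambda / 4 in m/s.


V_ua = 1021 * 0.012 / 4 = 3.1 m/s

3.1 m/s


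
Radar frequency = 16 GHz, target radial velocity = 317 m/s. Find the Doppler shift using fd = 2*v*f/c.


fd = 2 * 317 * 16000000000.0 / 3e8 = 33813.3 Hz

33813.3 Hz


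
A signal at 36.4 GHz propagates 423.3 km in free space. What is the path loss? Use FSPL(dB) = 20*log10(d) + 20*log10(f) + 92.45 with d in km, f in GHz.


20*log10(423.3) = 52.53
20*log10(36.4) = 31.22
FSPL = 176.2 dB

176.2 dB


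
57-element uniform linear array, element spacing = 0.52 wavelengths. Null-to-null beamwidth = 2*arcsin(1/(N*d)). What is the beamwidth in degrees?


1/(N*d) = 1/(57*0.52) = 0.033738
BW = 2*arcsin(0.033738) = 3.9 degrees

3.9 degrees


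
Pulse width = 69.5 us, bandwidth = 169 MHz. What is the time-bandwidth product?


TBP = 69.5 * 169 = 11745.5

11745.5


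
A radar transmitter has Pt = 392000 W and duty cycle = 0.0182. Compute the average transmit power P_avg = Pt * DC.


P_avg = 392000 * 0.0182 = 7134.4 W

7134.4 W


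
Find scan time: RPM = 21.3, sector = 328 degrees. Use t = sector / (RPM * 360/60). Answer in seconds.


t = 328 / (21.3 * 360) * 60 = 2.57 s

2.57 s


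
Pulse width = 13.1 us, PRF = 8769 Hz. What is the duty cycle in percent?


DC = 13.1e-6 * 8769 * 100 = 11.49%

11.49%


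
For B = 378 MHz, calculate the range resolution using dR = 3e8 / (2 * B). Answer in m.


dR = 3e8 / (2 * 378000000.0) = 0.4 m

0.4 m


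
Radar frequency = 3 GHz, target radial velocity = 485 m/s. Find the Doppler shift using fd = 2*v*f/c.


fd = 2 * 485 * 3000000000.0 / 3e8 = 9700.0 Hz

9700.0 Hz


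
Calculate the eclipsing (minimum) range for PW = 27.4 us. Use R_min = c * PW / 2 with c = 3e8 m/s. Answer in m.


R_min = 3e8 * 27.4e-6 / 2 = 4110.0 m

4110.0 m


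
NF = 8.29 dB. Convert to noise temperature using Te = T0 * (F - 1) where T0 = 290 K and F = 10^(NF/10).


NF_lin = 10^(8.29/10) = 6.74528
Te = 290 * (6.74528 - 1) = 1666.1 K

1666.1 K


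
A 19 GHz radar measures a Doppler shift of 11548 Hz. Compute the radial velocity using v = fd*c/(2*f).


v = 11548 * 3e8 / (2 * 19000000000.0) = 91.2 m/s

91.2 m/s


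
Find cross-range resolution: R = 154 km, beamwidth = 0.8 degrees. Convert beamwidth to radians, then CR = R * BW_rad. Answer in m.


BW_rad = 0.013962634
CR = 154000 * 0.013962634 = 2150.2 m

2150.2 m


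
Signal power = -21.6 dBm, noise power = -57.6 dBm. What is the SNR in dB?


SNR = -21.6 - (-57.6) = 36.0 dB

36.0 dB


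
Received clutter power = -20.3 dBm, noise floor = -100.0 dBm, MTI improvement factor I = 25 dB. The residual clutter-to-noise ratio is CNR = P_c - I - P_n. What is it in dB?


CNR = -20.3 - 25 - (-100.0) = 54.7 dB

54.7 dB


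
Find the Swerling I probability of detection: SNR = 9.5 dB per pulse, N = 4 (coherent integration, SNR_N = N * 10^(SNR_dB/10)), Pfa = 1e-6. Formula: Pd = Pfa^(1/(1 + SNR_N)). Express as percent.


SNR_lin = 10^(9.5/10) = 8.91251
SNR_N = 4 * 8.91251 = 35.65004
1/(1 + SNR_N) = 1/36.65004 = 0.0272851
Pd = (1e-6)^0.0272851 = 0.68595
Pd = 68.6%

68.6%


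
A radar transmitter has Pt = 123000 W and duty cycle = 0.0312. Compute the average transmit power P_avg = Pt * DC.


P_avg = 123000 * 0.0312 = 3837.6 W

3837.6 W


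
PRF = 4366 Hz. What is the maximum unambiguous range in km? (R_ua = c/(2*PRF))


R_ua = 3e8 / (2 * 4366) = 34356.4 m = 34.4 km

34.4 km


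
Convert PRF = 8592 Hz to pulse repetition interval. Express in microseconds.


PRI = 1/8592 = 0.0001163873 s = 116.4 us

116.4 us


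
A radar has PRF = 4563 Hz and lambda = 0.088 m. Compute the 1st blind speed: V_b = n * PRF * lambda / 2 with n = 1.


V_blind = 1 * 4563 * 0.088 / 2 = 200.8 m/s

200.8 m/s


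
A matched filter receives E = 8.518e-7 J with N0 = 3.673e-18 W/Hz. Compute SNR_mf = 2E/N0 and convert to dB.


SNR_lin = 2 * 8.518e-7 / 3.673e-18 = 4.638e11
SNR_dB = 10*log10(4.638e11) = 116.7 dB

116.7 dB


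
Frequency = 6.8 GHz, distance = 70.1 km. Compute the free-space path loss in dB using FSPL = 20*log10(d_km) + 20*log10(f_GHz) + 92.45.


20*log10(70.1) = 36.91
20*log10(6.8) = 16.65
FSPL = 146.0 dB

146.0 dB


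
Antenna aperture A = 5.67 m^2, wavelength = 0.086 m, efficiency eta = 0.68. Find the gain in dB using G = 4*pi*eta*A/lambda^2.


G_linear = 4*pi*0.68*5.67/0.086^2 = 6550.96
G_dB = 10*log10(6550.96) = 38.2 dB

38.2 dB


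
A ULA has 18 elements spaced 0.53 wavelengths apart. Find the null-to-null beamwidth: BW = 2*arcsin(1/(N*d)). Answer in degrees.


1/(N*d) = 1/(18*0.53) = 0.104822
BW = 2*arcsin(0.104822) = 12.0 degrees

12.0 degrees


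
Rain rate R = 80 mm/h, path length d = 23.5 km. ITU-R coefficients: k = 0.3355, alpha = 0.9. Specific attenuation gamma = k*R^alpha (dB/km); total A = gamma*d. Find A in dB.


gamma = 0.3355 * 80^0.9 = 17.317034 dB/km
A = 17.317034 * 23.5 = 406.95 dB

406.95 dB


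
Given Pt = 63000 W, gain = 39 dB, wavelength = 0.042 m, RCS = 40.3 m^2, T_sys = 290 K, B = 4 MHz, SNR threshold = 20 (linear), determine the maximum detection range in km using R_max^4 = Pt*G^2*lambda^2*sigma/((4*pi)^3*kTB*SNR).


G_lin = 10^(39/10) = 7943.282347
R^4 = 63000 * 7943.282347^2 * 0.042^2 * 40.3 / ((4*pi)^3 * 1.38e-23 * 290 * 4000000.0 * 20)
R^4 = 4.44782e20 m^4
R_max = (4.44782e20)^(1/4) = 145223.5 m = 145.2 km

145.2 km


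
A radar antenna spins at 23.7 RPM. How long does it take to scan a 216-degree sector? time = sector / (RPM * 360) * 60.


t = 216 / (23.7 * 360) * 60 = 1.52 s

1.52 s


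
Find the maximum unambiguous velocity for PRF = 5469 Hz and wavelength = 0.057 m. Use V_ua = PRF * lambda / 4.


V_ua = 5469 * 0.057 / 4 = 77.9 m/s

77.9 m/s


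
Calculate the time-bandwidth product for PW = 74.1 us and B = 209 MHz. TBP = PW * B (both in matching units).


TBP = 74.1 * 209 = 15486.9

15486.9


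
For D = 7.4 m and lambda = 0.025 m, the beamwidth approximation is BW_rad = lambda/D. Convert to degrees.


BW_rad = 0.025 / 7.4 = 0.003378
BW_deg = 0.19 degrees

0.19 degrees


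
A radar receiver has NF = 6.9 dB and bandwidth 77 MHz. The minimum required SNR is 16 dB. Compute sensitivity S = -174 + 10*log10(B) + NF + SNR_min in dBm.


10*log10(77000000.0) = 78.86
S = -174 + 78.86 + 6.9 + 16 = -72.2 dBm

-72.2 dBm


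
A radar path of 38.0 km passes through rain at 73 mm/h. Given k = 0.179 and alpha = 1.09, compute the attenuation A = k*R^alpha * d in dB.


gamma = 0.179 * 73^1.09 = 19.225381 dB/km
A = 19.225381 * 38.0 = 730.56 dB

730.56 dB


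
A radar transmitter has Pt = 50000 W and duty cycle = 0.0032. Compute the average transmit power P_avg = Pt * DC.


P_avg = 50000 * 0.0032 = 160.0 W

160.0 W


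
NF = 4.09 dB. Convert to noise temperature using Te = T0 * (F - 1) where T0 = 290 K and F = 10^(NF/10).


NF_lin = 10^(4.09/10) = 2.564484
Te = 290 * (2.564484 - 1) = 453.7 K

453.7 K


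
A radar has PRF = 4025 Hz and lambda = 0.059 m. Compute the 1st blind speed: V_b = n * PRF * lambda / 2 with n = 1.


V_blind = 1 * 4025 * 0.059 / 2 = 118.7 m/s

118.7 m/s


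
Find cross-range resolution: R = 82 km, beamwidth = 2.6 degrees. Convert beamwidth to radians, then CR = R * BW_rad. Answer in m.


BW_rad = 0.045378561
CR = 82000 * 0.045378561 = 3721.0 m

3721.0 m


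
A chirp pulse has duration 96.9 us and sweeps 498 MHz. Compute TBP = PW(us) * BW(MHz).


TBP = 96.9 * 498 = 48256.2

48256.2


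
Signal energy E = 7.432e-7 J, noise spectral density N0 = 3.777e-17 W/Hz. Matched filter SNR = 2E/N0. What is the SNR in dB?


SNR_lin = 2 * 7.432e-7 / 3.777e-17 = 3.935e10
SNR_dB = 10*log10(3.935e10) = 105.9 dB

105.9 dB


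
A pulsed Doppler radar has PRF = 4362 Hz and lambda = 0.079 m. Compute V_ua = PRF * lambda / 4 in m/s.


V_ua = 4362 * 0.079 / 4 = 86.1 m/s

86.1 m/s


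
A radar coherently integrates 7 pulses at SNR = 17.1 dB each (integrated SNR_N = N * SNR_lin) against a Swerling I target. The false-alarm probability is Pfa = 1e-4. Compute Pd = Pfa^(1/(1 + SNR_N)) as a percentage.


SNR_lin = 10^(17.1/10) = 51.28614
SNR_N = 7 * 51.28614 = 359.00298
1/(1 + SNR_N) = 1/360.00298 = 0.0027778
Pd = (1e-4)^0.0027778 = 0.97474
Pd = 97.5%

97.5%


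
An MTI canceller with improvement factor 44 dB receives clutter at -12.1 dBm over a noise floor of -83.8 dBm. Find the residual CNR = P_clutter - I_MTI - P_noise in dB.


CNR = -12.1 - 44 - (-83.8) = 27.7 dB

27.7 dB


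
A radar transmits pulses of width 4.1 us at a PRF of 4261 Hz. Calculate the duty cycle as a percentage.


DC = 4.1e-6 * 4261 * 100 = 1.75%

1.75%


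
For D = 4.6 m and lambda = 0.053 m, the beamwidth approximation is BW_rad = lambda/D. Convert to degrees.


BW_rad = 0.053 / 4.6 = 0.011522
BW_deg = 0.66 degrees

0.66 degrees


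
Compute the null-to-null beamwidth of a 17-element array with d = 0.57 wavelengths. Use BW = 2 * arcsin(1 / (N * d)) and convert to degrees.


1/(N*d) = 1/(17*0.57) = 0.103199
BW = 2*arcsin(0.103199) = 11.8 degrees

11.8 degrees


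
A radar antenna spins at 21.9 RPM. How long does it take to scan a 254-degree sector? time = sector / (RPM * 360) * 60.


t = 254 / (21.9 * 360) * 60 = 1.93 s

1.93 s


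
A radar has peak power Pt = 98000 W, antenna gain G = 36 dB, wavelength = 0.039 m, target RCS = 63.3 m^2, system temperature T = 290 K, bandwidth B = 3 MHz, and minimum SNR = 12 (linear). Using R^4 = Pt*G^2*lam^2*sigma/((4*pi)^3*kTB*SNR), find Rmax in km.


G_lin = 10^(36/10) = 3981.071706
R^4 = 98000 * 3981.071706^2 * 0.039^2 * 63.3 / ((4*pi)^3 * 1.38e-23 * 290 * 3000000.0 * 12)
R^4 = 5.23058e20 m^4
R_max = (5.23058e20)^(1/4) = 151229.8 m = 151.2 km

151.2 km


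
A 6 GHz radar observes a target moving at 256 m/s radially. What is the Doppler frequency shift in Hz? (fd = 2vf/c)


fd = 2 * 256 * 6000000000.0 / 3e8 = 10240.0 Hz

10240.0 Hz


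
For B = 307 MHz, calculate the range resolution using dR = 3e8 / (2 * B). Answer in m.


dR = 3e8 / (2 * 307000000.0) = 0.49 m

0.49 m


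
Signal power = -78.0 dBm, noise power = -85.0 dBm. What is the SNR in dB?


SNR = -78.0 - (-85.0) = 7.0 dB

7.0 dB


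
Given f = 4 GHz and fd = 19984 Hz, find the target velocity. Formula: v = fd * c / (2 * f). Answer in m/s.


v = 19984 * 3e8 / (2 * 4000000000.0) = 749.4 m/s

749.4 m/s


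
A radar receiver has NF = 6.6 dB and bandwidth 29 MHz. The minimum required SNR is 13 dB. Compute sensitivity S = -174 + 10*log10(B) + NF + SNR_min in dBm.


10*log10(29000000.0) = 74.62
S = -174 + 74.62 + 6.6 + 13 = -79.8 dBm

-79.8 dBm


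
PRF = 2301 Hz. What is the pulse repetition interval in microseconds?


PRI = 1/2301 = 0.0004345937 s = 434.6 us

434.6 us


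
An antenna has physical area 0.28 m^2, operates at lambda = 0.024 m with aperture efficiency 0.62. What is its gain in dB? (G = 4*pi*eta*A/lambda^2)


G_linear = 4*pi*0.62*0.28/0.024^2 = 3787.36
G_dB = 10*log10(3787.36) = 35.8 dB

35.8 dB
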